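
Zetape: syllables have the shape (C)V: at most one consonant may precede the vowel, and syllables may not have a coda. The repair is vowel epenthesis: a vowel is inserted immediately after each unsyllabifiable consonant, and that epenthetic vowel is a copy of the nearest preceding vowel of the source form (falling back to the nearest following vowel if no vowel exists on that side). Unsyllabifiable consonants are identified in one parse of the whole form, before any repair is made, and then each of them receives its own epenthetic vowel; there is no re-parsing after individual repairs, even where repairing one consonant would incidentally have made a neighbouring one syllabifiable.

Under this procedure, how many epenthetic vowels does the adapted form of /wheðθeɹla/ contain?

3

The unsyllabifiable consonants are /w/, /ð/, /ɹ/; each receives one epenthetic vowel.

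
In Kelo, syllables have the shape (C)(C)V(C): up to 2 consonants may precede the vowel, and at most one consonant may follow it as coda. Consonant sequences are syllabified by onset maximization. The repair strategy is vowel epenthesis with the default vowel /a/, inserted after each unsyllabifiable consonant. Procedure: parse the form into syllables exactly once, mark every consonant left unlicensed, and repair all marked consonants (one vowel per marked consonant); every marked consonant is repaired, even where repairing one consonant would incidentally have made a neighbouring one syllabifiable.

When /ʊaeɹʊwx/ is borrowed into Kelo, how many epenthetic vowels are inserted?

1

The unsyllabifiable consonants are /x/; each receives one epenthetic vowel.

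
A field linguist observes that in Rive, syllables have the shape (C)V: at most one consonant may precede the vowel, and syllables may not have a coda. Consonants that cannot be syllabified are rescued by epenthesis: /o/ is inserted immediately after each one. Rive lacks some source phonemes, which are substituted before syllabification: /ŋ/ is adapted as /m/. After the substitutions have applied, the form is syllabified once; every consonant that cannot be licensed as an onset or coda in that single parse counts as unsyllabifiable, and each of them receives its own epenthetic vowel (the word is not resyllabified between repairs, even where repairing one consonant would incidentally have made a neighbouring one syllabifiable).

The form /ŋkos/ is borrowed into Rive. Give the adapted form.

mokoso

Substitution: /ŋ/ → /m/, giving /mkos/.
Under (C)V, the unsyllabifiable consonants are /m/, /s/ (no codas are permitted; onsets are limited to one consonant).
Epenthesis after each stranded consonant: /m/ → /mo/, /s/ → /so/.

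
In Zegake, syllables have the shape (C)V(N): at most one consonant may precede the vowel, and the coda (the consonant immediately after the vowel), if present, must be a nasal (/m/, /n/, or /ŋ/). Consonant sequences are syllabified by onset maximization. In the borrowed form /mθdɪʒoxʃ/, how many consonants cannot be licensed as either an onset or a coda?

4

Syllabifying with onset maximization leaves /m/, /θ/, /x/, /ʃ/ stranded (only a nasal (/m/, /n/, or /ŋ/) is licensed in coda position; onsets are limited to one consonant).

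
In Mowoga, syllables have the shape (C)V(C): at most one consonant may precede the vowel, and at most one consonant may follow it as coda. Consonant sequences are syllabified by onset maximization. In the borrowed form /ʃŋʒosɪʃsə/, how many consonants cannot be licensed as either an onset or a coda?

2

Syllabifying with onset maximization leaves /ʃ/, /ŋ/ stranded (at most one coda consonant is licensed; onsets are limited to one consonant).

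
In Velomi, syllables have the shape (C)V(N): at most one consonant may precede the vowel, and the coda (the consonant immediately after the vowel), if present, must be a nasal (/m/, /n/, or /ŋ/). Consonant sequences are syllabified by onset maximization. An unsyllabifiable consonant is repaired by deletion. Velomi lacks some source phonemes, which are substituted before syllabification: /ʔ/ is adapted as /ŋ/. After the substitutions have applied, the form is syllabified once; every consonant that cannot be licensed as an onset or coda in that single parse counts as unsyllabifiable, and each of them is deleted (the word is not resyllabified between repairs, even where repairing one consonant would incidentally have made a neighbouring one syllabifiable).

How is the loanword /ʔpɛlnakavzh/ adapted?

pɛnaka

Substitution: /ʔ/ → /ŋ/, giving /ŋpɛlnakavzh/.
The consonants /ŋ/, /l/, /v/, /z/, /h/ cannot be parsed into a legal (C)V(N) syllable (only a nasal (/m/, /n/, or /ŋ/) is licensed in coda position; onsets are limited to one consonant).
Each unlicensed consonant is deleted: /ŋ/, /l/, /v/, /z/, /h/.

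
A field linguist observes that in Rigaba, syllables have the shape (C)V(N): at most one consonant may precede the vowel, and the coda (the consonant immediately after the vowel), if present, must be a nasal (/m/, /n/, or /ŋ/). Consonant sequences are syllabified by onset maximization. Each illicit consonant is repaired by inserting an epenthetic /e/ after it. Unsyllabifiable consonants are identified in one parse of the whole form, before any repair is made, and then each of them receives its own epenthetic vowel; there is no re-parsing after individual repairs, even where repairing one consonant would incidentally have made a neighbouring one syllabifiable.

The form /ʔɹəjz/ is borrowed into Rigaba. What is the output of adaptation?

Under (C)V(N), the unsyllabifiable consonants are /ʔ/, /j/, /z/ (only a nasal (/m/, /n/, or /ŋ/) is licensed in coda position; onsets are limited to one consonant).
Inserting the epenthetic vowel yields /ʔ/ → /ʔe/, /j/ → /je/, /z/ → /ze/.

ʔeɹəjeze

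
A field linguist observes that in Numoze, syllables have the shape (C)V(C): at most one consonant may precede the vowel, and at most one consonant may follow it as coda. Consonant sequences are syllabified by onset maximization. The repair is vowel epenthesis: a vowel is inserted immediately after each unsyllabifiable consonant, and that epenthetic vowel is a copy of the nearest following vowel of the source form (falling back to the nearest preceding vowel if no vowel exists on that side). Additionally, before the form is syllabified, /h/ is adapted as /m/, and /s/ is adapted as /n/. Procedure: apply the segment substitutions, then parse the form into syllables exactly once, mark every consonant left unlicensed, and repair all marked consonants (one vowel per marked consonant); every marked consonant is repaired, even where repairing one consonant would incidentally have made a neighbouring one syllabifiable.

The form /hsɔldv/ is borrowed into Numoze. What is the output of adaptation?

mɔnɔldɔvɔ

Substitution: /h/ → /m/, /s/ → /n/, giving /mnɔldv/.
Under (C)V(C), the unsyllabifiable consonants are /m/, /d/, /v/ (at most one coda consonant is licensed; onsets are limited to one consonant).
Each unlicensed consonant becomes the onset of a new syllable: /m/ → /mɔ/, /d/ → /dɔ/, /v/ → /vɔ/.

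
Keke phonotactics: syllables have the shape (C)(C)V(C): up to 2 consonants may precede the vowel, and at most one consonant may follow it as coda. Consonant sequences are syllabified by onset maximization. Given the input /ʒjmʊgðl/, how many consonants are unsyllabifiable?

Syllabifying with onset maximization leaves /ʒ/, /ð/, /l/ stranded (at most one coda consonant is licensed; onsets may contain at most 2 consonants).

3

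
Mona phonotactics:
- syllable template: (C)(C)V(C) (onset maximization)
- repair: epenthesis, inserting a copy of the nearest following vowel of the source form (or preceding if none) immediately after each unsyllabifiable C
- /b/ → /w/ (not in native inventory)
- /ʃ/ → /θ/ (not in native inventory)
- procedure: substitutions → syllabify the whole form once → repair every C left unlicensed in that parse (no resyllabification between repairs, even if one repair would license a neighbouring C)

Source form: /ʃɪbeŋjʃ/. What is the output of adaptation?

θɪweŋjeθe

Substitution: /ʃ/ → /θ/, /b/ → /w/, giving /θɪweŋjθ/.
Under (C)(C)V(C), the unsyllabifiable consonants are /j/, /θ/ (at most one coda consonant is licensed; onsets may contain at most 2 consonants).
Each unlicensed consonant becomes the onset of a new syllable: /j/ → /je/, /θ/ → /θe/.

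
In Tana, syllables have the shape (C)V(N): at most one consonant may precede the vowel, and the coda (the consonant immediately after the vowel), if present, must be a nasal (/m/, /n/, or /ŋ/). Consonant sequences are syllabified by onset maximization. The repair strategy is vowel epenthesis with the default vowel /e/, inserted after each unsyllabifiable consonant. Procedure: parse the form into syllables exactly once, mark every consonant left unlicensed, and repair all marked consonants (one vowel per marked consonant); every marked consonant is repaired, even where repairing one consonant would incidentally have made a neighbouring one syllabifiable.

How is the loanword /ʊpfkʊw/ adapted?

The consonants /p/, /f/, /w/ cannot be parsed into a legal (C)V(N) syllable (only a nasal (/m/, /n/, or /ŋ/) is licensed in coda position; onsets are limited to one consonant).
Each unlicensed consonant becomes the onset of a new syllable: /p/ → /pe/, /f/ → /fe/, /w/ → /we/.

ʊpefekʊwe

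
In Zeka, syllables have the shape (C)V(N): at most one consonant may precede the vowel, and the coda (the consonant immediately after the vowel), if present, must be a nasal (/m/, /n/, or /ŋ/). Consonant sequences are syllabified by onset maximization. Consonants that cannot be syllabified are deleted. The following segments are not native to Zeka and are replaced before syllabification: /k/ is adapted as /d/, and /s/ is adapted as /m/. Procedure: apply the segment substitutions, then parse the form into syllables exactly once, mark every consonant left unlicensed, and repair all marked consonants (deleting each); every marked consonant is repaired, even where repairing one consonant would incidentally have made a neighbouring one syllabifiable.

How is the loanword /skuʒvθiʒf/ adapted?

duθi

Substitution: /s/ → /m/, /k/ → /d/, giving /mduʒvθiʒf/.
Syllabifying with onset maximization leaves /m/, /ʒ/, /v/, /ʒ/, /f/ stranded (only a nasal (/m/, /n/, or /ŋ/) is licensed in coda position; onsets are limited to one consonant).
Deleting the stranded consonants removes /m/, /ʒ/, /v/, /ʒ/, /f/.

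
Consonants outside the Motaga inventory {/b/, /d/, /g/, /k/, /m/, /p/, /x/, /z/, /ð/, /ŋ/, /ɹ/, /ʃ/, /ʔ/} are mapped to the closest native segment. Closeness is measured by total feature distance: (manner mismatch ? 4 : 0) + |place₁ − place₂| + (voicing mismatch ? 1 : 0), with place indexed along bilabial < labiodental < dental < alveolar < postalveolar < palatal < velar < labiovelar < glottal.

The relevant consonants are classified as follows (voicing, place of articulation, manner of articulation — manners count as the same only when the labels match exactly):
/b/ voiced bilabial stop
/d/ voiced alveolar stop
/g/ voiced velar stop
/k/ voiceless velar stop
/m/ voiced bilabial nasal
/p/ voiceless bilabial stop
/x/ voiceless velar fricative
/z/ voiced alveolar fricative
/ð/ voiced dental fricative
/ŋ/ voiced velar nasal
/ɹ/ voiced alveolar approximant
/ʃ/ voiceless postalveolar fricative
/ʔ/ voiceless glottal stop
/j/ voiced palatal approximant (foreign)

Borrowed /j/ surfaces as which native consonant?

/ɹ/ is closest: same manner (approximant), place distance 2 (palatal→alveolar), same voicing; total 2. Next closest is /g/ at distance 5.

ɹ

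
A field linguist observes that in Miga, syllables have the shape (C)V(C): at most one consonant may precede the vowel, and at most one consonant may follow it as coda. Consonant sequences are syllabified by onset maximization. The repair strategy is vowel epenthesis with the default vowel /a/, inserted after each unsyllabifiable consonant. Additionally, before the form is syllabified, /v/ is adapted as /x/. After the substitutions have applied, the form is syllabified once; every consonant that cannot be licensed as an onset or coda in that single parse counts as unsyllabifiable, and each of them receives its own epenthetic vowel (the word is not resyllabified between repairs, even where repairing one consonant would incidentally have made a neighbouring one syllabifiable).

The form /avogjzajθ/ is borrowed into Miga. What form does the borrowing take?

axogjazajθa

Substitution: /v/ → /x/, giving /axogjzajθ/.
The consonants /j/, /θ/ cannot be parsed into a legal (C)V(C) syllable (at most one coda consonant is licensed; onsets are limited to one consonant).
Epenthesis after each stranded consonant: /j/ → /ja/, /θ/ → /θa/.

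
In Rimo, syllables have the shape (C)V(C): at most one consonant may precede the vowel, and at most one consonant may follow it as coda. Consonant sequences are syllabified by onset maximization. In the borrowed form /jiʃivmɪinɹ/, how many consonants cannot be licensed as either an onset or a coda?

Under (C)V(C), the unsyllabifiable consonants are /ɹ/ (at most one coda consonant is licensed; onsets are limited to one consonant).

1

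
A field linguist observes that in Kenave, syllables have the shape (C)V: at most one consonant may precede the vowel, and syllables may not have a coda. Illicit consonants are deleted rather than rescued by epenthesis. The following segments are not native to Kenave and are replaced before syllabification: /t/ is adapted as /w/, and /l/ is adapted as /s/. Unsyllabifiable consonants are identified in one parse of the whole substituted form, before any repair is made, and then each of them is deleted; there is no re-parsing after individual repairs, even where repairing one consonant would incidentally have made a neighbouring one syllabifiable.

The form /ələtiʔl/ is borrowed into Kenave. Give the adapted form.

əsəwi

Substitution: /l/ → /s/, /t/ → /w/, giving /əsəwiʔs/.
Under (C)V, the unsyllabifiable consonants are /ʔ/, /s/ (no codas are permitted; onsets are limited to one consonant).
Each unlicensed consonant is deleted: /ʔ/, /s/.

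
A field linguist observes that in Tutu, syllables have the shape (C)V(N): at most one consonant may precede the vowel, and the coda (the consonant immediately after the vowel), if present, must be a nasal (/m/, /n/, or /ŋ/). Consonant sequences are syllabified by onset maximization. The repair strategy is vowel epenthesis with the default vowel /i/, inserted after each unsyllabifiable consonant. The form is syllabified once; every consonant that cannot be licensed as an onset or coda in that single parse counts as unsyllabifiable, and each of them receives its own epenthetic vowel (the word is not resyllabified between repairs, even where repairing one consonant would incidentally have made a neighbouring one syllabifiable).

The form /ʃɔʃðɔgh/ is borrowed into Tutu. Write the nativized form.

Syllabifying with onset maximization leaves /ʃ/, /g/, /h/ stranded (only a nasal (/m/, /n/, or /ŋ/) is licensed in coda position; onsets are limited to one consonant).
Inserting the epenthetic vowel yields /ʃ/ → /ʃi/, /g/ → /gi/, /h/ → /hi/.

ʃɔʃiðɔgihi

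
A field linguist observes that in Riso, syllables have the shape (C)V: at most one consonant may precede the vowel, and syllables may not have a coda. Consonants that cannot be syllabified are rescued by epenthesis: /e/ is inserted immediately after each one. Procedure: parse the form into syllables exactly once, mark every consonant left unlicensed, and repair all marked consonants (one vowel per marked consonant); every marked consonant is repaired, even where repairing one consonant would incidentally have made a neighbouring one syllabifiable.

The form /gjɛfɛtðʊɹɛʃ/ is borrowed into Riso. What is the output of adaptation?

gejɛfɛteðʊɹɛʃe

Syllabifying with onset maximization leaves /g/, /t/, /ʃ/ stranded (no codas are permitted; onsets are limited to one consonant).
Inserting the epenthetic vowel yields /g/ → /ge/, /t/ → /te/, /ʃ/ → /ʃe/.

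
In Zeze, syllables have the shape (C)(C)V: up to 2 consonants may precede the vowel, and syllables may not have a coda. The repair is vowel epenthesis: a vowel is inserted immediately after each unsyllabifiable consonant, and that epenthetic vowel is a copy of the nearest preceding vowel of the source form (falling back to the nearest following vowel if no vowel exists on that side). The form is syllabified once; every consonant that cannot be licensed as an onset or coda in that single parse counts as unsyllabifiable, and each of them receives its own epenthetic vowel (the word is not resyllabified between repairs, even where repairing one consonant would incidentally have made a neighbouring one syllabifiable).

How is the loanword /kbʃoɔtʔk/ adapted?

kobʃoɔtɔʔɔkɔ

Syllabifying with onset maximization leaves /k/, /t/, /ʔ/, /k/ stranded (no codas are permitted; onsets may contain at most 2 consonants).
Inserting the epenthetic vowel yields /k/ → /ko/, /t/ → /tɔ/, /ʔ/ → /ʔɔ/, /k/ → /kɔ/.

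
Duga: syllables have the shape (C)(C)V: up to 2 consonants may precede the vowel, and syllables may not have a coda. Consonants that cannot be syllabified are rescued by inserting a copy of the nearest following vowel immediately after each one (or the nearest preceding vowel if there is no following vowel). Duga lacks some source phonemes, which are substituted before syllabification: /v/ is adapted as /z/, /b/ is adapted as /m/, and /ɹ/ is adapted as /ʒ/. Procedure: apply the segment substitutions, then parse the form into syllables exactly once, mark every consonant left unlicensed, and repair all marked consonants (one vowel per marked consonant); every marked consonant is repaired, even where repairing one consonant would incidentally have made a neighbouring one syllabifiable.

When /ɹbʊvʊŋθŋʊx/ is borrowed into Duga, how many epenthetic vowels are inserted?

2

After substitution the input is /ʒmʊzʊŋθŋʊx/.
The unsyllabifiable consonants are /ŋ/, /x/; each receives one epenthetic vowel.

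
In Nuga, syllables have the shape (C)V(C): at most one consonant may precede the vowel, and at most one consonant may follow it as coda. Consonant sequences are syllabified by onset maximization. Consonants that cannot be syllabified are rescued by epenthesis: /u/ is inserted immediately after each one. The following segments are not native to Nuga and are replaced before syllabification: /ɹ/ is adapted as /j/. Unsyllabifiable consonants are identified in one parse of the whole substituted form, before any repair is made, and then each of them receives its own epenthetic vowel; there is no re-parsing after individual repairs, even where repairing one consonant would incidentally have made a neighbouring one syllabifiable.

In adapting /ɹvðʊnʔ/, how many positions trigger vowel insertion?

After substitution the input is /jvðʊnʔ/.
The unsyllabifiable consonants are /j/, /v/, /ʔ/; each receives one epenthetic vowel.

3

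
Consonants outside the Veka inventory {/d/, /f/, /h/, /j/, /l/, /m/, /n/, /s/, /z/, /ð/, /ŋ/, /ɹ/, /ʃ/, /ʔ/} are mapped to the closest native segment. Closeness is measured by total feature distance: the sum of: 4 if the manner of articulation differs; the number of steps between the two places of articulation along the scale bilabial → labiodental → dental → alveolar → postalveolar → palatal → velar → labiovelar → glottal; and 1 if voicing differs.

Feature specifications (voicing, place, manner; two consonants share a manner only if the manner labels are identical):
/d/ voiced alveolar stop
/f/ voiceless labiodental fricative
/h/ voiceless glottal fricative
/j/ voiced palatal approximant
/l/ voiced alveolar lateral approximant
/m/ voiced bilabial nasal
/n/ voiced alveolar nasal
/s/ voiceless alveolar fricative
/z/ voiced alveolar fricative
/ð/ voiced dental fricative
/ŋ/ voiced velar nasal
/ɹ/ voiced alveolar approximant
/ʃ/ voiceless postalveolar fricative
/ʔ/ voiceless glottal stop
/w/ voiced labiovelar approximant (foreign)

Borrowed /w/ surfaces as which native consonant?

/j/ is closest: same manner (approximant), place distance 2 (labiovelar→palatal), same voicing; total 2. Next closest is /ɹ/ at distance 4.

j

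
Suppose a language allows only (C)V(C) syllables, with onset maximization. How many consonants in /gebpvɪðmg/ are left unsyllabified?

3

The consonants /p/, /m/, /g/ cannot be parsed into a legal (C)V(C) syllable (at most one coda consonant is licensed; onsets are limited to one consonant).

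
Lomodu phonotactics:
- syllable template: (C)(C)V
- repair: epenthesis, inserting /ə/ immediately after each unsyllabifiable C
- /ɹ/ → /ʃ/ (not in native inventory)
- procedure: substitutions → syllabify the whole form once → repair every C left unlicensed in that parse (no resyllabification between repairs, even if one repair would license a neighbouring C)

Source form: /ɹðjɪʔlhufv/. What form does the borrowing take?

ʃəðjɪʔəlhufəvə

Substitution: /ɹ/ → /ʃ/, giving /ʃðjɪʔlhufv/.
The consonants /ʃ/, /ʔ/, /f/, /v/ cannot be parsed into a legal (C)(C)V syllable (no codas are permitted; onsets may contain at most 2 consonants).
Each unlicensed consonant becomes the onset of a new syllable: /ʃ/ → /ʃə/, /ʔ/ → /ʔə/, /f/ → /fə/, /v/ → /və/.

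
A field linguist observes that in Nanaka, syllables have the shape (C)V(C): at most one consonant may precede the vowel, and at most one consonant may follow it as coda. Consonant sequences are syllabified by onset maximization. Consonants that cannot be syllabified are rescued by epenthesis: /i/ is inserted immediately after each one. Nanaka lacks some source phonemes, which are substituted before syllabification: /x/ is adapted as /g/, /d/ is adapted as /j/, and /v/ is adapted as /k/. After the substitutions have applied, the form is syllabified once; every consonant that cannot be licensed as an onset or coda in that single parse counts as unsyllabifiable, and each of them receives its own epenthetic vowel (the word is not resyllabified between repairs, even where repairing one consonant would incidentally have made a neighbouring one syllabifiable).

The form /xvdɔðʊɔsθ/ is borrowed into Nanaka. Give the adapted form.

Substitution: /x/ → /g/, /v/ → /k/, /d/ → /j/, giving /gkjɔðʊɔsθ/.
Under (C)V(C), the unsyllabifiable consonants are /g/, /k/, /θ/ (at most one coda consonant is licensed; onsets are limited to one consonant).
Epenthesis after each stranded consonant: /g/ → /gi/, /k/ → /ki/, /θ/ → /θi/.

gikijɔðʊɔsθi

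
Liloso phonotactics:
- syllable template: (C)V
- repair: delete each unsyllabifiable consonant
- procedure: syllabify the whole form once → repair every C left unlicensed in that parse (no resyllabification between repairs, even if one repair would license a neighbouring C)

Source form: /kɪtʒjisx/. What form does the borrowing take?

Syllabifying with onset maximization leaves /t/, /ʒ/, /s/, /x/ stranded (no codas are permitted; onsets are limited to one consonant).
Deleting the stranded consonants removes /t/, /ʒ/, /s/, /x/.

kɪji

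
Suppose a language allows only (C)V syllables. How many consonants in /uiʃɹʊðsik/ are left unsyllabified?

3

The consonants /ʃ/, /ð/, /k/ cannot be parsed into a legal (C)V syllable (no codas are permitted; onsets are limited to one consonant).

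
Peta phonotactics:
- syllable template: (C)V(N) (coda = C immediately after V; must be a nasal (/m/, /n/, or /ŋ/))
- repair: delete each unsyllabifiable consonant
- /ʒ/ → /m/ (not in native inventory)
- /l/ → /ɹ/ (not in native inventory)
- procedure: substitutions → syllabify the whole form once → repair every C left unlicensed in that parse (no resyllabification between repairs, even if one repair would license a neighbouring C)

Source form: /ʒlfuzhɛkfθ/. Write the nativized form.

fuhɛ

Substitution: /ʒ/ → /m/, /l/ → /ɹ/, giving /mɹfuzhɛkfθ/.
The consonants /m/, /ɹ/, /z/, /k/, /f/, /θ/ cannot be parsed into a legal (C)V(N) syllable (only a nasal (/m/, /n/, or /ŋ/) is licensed in coda position; onsets are limited to one consonant).
Deletion applies to /m/, /ɹ/, /z/, /k/, /f/, /θ/.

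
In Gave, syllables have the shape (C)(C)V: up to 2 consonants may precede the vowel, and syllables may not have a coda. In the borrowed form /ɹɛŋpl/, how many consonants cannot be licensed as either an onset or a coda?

Syllabifying with onset maximization leaves /ŋ/, /p/, /l/ stranded (no codas are permitted; onsets may contain at most 2 consonants).

3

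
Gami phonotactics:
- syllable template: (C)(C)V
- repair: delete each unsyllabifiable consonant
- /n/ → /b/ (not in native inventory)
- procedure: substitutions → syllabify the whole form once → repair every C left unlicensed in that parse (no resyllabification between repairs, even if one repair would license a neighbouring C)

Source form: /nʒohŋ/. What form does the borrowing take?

Substitution: /n/ → /b/, giving /bʒohŋ/.
The consonants /h/, /ŋ/ cannot be parsed into a legal (C)(C)V syllable (no codas are permitted; onsets may contain at most 2 consonants).
Each unlicensed consonant is deleted: /h/, /ŋ/.

bʒo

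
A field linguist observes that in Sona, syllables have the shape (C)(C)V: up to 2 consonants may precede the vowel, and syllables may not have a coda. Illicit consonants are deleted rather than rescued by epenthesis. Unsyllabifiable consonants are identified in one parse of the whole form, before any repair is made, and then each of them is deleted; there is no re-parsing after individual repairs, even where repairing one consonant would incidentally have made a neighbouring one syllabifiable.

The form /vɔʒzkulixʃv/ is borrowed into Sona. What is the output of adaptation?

vɔzkuli

Syllabifying with onset maximization leaves /ʒ/, /x/, /ʃ/, /v/ stranded (no codas are permitted; onsets may contain at most 2 consonants).
Each unlicensed consonant is deleted: /ʒ/, /x/, /ʃ/, /v/.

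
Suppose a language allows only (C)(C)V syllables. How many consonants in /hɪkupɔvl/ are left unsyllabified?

2

Syllabifying with onset maximization leaves /v/, /l/ stranded (no codas are permitted; onsets may contain at most 2 consonants).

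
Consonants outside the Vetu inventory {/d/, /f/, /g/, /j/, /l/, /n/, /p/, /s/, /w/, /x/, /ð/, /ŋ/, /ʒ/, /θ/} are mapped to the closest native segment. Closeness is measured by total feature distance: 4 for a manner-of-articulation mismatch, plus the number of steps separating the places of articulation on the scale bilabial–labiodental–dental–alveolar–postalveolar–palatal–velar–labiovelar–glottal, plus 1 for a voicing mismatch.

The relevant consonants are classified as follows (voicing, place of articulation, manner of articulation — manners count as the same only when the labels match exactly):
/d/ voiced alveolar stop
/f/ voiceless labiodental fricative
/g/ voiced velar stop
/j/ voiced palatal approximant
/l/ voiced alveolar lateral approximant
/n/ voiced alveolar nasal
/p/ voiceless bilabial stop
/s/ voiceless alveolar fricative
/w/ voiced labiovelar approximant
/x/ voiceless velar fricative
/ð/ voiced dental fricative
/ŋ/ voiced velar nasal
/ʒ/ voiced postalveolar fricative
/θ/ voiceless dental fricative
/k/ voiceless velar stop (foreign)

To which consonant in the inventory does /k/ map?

g

/g/ is closest: same manner (stop), place distance 0 (velar→velar), voicing differs (+1); total 1. Next closest is /d/ at distance 4.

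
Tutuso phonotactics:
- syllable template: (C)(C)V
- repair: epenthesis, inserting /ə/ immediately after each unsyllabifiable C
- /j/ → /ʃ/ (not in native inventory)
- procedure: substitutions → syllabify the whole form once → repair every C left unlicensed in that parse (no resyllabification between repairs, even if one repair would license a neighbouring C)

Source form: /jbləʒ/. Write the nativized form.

ʃəbləʒə

Substitution: /j/ → /ʃ/, giving /ʃbləʒ/.
The consonants /ʃ/, /ʒ/ cannot be parsed into a legal (C)(C)V syllable (no codas are permitted; onsets may contain at most 2 consonants).
Each unlicensed consonant becomes the onset of a new syllable: /ʃ/ → /ʃə/, /ʒ/ → /ʒə/.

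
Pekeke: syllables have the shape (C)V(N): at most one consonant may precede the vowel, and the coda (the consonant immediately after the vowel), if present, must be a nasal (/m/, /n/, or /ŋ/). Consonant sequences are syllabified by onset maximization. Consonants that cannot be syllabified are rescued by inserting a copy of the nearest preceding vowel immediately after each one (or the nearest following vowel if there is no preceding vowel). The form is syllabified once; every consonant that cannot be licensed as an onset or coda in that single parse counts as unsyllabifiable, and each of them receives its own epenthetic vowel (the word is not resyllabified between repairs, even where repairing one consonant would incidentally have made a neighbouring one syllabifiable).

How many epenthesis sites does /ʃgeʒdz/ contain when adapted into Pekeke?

4

The unsyllabifiable consonants are /ʃ/, /ʒ/, /d/, /z/; each receives one epenthetic vowel.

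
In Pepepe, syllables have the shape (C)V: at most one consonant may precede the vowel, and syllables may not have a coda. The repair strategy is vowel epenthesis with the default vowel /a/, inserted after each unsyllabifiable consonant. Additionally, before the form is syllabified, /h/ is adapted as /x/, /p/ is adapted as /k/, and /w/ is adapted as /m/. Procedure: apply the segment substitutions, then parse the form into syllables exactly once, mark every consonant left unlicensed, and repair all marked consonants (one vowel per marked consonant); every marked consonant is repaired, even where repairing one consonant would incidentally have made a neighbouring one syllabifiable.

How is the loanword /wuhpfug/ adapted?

muxakafuga

Substitution: /w/ → /m/, /h/ → /x/, /p/ → /k/, giving /muxkfug/.
Syllabifying with onset maximization leaves /x/, /k/, /g/ stranded (no codas are permitted; onsets are limited to one consonant).
Inserting the epenthetic vowel yields /x/ → /xa/, /k/ → /ka/, /g/ → /ga/.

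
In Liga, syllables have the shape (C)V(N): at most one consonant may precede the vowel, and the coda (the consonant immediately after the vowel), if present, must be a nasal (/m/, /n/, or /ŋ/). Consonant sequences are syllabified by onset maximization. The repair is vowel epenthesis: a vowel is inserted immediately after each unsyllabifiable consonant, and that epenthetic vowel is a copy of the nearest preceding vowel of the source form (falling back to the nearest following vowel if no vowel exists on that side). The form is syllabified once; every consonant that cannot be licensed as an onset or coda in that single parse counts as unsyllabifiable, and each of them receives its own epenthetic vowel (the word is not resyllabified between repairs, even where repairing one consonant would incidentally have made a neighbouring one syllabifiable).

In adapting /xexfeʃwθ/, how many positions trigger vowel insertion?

4

The unsyllabifiable consonants are /x/, /ʃ/, /w/, /θ/; each receives one epenthetic vowel.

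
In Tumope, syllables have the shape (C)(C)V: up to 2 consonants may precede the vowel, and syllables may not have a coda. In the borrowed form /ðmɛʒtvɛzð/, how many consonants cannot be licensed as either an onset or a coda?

3

The consonants /ʒ/, /z/, /ð/ cannot be parsed into a legal (C)(C)V syllable (no codas are permitted; onsets may contain at most 2 consonants).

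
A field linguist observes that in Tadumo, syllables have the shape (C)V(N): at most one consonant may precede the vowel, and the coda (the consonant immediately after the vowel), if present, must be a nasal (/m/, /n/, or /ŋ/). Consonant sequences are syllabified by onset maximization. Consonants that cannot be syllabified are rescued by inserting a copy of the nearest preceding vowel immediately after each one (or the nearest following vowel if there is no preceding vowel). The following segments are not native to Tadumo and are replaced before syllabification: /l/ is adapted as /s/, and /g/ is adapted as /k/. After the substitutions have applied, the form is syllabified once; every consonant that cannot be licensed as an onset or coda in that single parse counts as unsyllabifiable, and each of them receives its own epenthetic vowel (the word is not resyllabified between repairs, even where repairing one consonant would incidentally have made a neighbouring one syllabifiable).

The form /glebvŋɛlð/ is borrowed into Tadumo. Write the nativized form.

Substitution: /g/ → /k/, /l/ → /s/, giving /ksebvŋɛsð/.
The consonants /k/, /b/, /v/, /s/, /ð/ cannot be parsed into a legal (C)V(N) syllable (only a nasal (/m/, /n/, or /ŋ/) is licensed in coda position; onsets are limited to one consonant).
Epenthesis after each stranded consonant: /k/ → /ke/, /b/ → /be/, /v/ → /ve/, /s/ → /sɛ/, /ð/ → /ðɛ/.

kesebeveŋɛsɛðɛ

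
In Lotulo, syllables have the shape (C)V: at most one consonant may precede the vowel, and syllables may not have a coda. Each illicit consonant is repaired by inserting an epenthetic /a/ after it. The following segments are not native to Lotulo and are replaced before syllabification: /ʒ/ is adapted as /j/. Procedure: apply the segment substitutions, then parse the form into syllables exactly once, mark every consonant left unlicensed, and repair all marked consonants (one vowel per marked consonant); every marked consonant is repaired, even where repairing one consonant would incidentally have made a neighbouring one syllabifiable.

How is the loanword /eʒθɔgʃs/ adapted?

ejaθɔgaʃasa

Substitution: /ʒ/ → /j/, giving /ejθɔgʃs/.
The consonants /j/, /g/, /ʃ/, /s/ cannot be parsed into a legal (C)V syllable (no codas are permitted; onsets are limited to one consonant).
Epenthesis after each stranded consonant: /j/ → /ja/, /g/ → /ga/, /ʃ/ → /ʃa/, /s/ → /sa/.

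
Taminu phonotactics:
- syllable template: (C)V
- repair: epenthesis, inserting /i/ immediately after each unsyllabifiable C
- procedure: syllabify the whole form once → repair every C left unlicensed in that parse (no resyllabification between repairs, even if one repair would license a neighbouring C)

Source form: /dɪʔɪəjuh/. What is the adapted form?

dɪʔɪəjuhi

Syllabifying with onset maximization leaves /h/ stranded (no codas are permitted; onsets are limited to one consonant).
Each unlicensed consonant becomes the onset of a new syllable: /h/ → /hi/.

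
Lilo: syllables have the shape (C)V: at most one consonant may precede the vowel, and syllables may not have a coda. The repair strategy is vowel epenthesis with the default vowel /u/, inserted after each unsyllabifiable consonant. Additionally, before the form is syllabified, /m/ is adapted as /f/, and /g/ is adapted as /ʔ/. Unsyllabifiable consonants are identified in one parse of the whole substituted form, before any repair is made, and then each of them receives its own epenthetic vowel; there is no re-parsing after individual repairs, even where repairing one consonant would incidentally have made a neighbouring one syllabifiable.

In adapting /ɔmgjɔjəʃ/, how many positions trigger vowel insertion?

3

After substitution the input is /ɔfʔjɔjəʃ/.
The unsyllabifiable consonants are /f/, /ʔ/, /ʃ/; each receives one epenthetic vowel.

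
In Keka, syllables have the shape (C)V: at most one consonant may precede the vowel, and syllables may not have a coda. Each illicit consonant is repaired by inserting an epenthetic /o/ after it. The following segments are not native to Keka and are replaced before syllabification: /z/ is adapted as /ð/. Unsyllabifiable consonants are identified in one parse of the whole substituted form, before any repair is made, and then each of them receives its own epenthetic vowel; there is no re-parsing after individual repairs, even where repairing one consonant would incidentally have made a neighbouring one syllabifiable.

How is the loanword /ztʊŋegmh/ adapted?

ðotʊŋegomoho

Substitution: /z/ → /ð/, giving /ðtʊŋegmh/.
Under (C)V, the unsyllabifiable consonants are /ð/, /g/, /m/, /h/ (no codas are permitted; onsets are limited to one consonant).
Inserting the epenthetic vowel yields /ð/ → /ðo/, /g/ → /go/, /m/ → /mo/, /h/ → /ho/.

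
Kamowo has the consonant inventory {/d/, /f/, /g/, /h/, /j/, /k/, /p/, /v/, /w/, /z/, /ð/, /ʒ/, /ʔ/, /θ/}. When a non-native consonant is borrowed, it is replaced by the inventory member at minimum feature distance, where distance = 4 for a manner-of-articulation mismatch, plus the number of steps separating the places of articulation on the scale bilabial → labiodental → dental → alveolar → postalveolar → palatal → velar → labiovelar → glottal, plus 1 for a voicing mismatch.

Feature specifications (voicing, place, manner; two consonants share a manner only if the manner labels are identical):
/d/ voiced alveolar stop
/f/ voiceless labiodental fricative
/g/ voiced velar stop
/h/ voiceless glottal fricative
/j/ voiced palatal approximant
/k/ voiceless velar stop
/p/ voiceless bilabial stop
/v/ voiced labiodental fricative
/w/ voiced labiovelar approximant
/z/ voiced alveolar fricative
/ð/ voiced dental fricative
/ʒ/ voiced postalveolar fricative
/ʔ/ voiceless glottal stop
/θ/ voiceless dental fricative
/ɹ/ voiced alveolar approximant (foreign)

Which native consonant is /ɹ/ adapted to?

j

/j/ is closest: same manner (approximant), place distance 2 (alveolar→palatal), same voicing; total 2. Next closest is /d/ at distance 4.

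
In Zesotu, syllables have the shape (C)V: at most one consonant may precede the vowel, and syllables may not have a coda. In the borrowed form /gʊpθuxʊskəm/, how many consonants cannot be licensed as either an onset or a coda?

3

Under (C)V, the unsyllabifiable consonants are /p/, /s/, /m/ (no codas are permitted; onsets are limited to one consonant).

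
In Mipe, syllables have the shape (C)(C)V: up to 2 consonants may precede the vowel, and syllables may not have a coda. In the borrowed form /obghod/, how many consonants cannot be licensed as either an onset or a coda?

2

Syllabifying with onset maximization leaves /b/, /d/ stranded (no codas are permitted; onsets may contain at most 2 consonants).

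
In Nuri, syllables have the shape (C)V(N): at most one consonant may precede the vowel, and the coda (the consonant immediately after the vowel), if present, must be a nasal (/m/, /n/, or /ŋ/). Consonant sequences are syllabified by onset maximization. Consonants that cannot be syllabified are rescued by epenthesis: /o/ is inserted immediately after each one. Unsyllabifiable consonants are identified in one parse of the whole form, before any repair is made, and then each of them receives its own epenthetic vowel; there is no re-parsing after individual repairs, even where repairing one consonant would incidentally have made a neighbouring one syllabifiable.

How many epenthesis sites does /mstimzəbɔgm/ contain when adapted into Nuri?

4

The unsyllabifiable consonants are /m/, /s/, /g/, /m/; each receives one epenthetic vowel.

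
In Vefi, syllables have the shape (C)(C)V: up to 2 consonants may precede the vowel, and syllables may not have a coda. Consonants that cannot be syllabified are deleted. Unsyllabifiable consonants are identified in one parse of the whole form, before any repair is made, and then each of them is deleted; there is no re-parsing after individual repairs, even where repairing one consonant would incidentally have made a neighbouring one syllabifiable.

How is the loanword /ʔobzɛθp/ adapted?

ʔobzɛ

Under (C)(C)V, the unsyllabifiable consonants are /θ/, /p/ (no codas are permitted; onsets may contain at most 2 consonants).
Each unlicensed consonant is deleted: /θ/, /p/.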